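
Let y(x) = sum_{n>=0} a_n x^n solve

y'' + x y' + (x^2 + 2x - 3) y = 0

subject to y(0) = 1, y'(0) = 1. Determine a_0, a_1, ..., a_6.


Ansatz: y(x) = sum_{n>=0} a_n x^n, so y'(x) = sum_{n>=1} n a_n x^(n-1) and y''(x) = sum_{n>=2} n(n-1) a_n x^(n-2).
Substitute into P(x) y'' + Q(x) y' + R(x) y = 0 with P(x) = 1, Q(x) = x, R(x) = x^2 + 2x - 3, and match powers of x.
Initial conditions: a_0 = 1, a_1 = 1.
Setting the coefficient of each power of x to zero and solving order by order (substituting the coefficients already found):
  x^0: 2 a_2 - 3 a_0 = 0  ->  2 a_2 = 3 a_0 = 3  ->  a_2 = 3/2
  x^1: 6 a_3 - 2 a_1 + 2 a_0 = 0  ->  6 a_3 = 2 a_1 - 2 a_0 = 0  ->  a_3 = 0
  x^2: 12 a_4 - a_2 + 2 a_1 + a_0 = 0  ->  12 a_4 = a_2 - 2 a_1 - a_0 = -3/2  ->  a_4 = -1/8
  x^3: 20 a_5 + 2 a_2 + a_1 = 0  ->  20 a_5 = -2 a_2 - a_1 = -4  ->  a_5 = -1/5
  x^4: 30 a_6 + a_4 + 2 a_3 + a_2 = 0  ->  30 a_6 = -a_4 - 2 a_3 - a_2 = -11/8  ->  a_6 = -11/240
Truncated series: y(x) = 1 + x + (3/2) x^2 - (1/8) x^4 - (1/5) x^5 - (11/240) x^6 + O(x^7).

a_0 = 1; a_1 = 1; a_2 = 3/2; a_3 = 0; a_4 = -1/8; a_5 = -1/5; a_6 = -11/240


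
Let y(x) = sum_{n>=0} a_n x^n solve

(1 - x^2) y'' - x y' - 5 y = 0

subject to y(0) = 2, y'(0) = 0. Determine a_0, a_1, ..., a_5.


Ansatz: y(x) = sum_{n>=0} a_n x^n, so y'(x) = sum_{n>=1} n a_n x^(n-1) and y''(x) = sum_{n>=2} n(n-1) a_n x^(n-2).
Substitute into P(x) y'' + Q(x) y' + R(x) y = 0 with P(x) = 1 - x^2, Q(x) = -x, R(x) = -5, and match powers of x.
Initial conditions: a_0 = 2, a_1 = 0.
Setting the coefficient of each power of x to zero and solving order by order (substituting the coefficients already found):
  x^0: 2 a_2 - 5 a_0 = 0  ->  2 a_2 = 5 a_0 = 10  ->  a_2 = 5
  x^1: 6 a_3 - 6 a_1 = 0  ->  6 a_3 = 6 a_1 = 0  ->  a_3 = 0
  x^2: 12 a_4 - 9 a_2 = 0  ->  12 a_4 = 9 a_2 = 45  ->  a_4 = 15/4
  x^3: 20 a_5 - 14 a_3 = 0  ->  20 a_5 = 14 a_3 = 0  ->  a_5 = 0
Truncated series: y(x) = 2 + 5 x^2 + (15/4) x^4 + O(x^6).

a_0 = 2; a_1 = 0; a_2 = 5; a_3 = 0; a_4 = 15/4; a_5 = 0


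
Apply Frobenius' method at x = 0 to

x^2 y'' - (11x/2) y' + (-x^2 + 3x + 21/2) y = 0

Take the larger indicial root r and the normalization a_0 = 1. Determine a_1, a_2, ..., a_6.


Write in Frobenius form y'' + (p(x)/x) y' + (q(x)/x^2) y = 0:
  p(x) = -11/2,  q(x) = -x^2 + 3x + 21/2.
Indicial equation: r(r-1) + (-11/2) r + (21/2) = 0 -> roots r_1 = 7/2, r_2 = 3.
Take r = r_1 = 7/2. Let y(x) = x^r sum_{n>=0} a_n x^n with a_0 = 1.
Substitute y = x^r sum a_n x^n and match x^{r+n}. The recurrence is
  D(n) a_n + 3 a_{n-1} - 1 a_{n-2} = 0,  where D(n) = (r+n)(r+n-1) + (-11/2)(r+n) + (21/2).
  a_n = [-3 a_{n-1} + 1 a_{n-2}] / D(n).
Since the indicial polynomial factors as (r - r_1)(r - r_2), D(n) = (r_1 + n - r_1)(r_1 + n - r_2) = n(n + 1/2).
Evaluating step by step (a_0 = 1):
  n = 1: D(1) = 1(1 + 1/2) = 3/2; numerator = -3(1) = -3; a_1 = (-3)/(3/2) = -2
  n = 2: D(2) = 2(2 + 1/2) = 5; numerator = -3(-2) + 1(1) = 7; a_2 = (7)/(5) = 7/5
  n = 3: D(3) = 3(3 + 1/2) = 21/2; numerator = -3(7/5) + 1(-2) = -31/5; a_3 = (-31/5)/(21/2) = -62/105
  n = 4: D(4) = 4(4 + 1/2) = 18; numerator = -3(-62/105) + 1(7/5) = 111/35; a_4 = (111/35)/(18) = 37/210
  n = 5: D(5) = 5(5 + 1/2) = 55/2; numerator = -3(37/210) + 1(-62/105) = -47/42; a_5 = (-47/42)/(55/2) = -47/1155
  n = 6: D(6) = 6(6 + 1/2) = 39; numerator = -3(-47/1155) + 1(37/210) = 689/2310; a_6 = (689/2310)/(39) = 53/6930

r = 7/2; a_0 = 1; a_1 = -2; a_2 = 7/5; a_3 = -62/105; a_4 = 37/210; a_5 = -47/1155; a_6 = 53/6930


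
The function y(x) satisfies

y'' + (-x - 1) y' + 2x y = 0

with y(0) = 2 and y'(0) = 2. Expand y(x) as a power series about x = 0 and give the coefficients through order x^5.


Ansatz: y(x) = sum_{n>=0} a_n x^n, so y'(x) = sum_{n>=1} n a_n x^(n-1) and y''(x) = sum_{n>=2} n(n-1) a_n x^(n-2).
Substitute into P(x) y'' + Q(x) y' + R(x) y = 0 with P(x) = 1, Q(x) = -x - 1, R(x) = 2x, and match powers of x.
Initial conditions: a_0 = 2, a_1 = 2.
Setting the coefficient of each power of x to zero and solving order by order (substituting the coefficients already found):
  x^0: 2 a_2 - a_1 = 0  ->  2 a_2 = a_1 = 2  ->  a_2 = 1
  x^1: 6 a_3 - 2 a_2 - a_1 + 2 a_0 = 0  ->  6 a_3 = 2 a_2 + a_1 - 2 a_0 = 0  ->  a_3 = 0
  x^2: 12 a_4 - 3 a_3 - 2 a_2 + 2 a_1 = 0  ->  12 a_4 = 3 a_3 + 2 a_2 - 2 a_1 = -2  ->  a_4 = -1/6
  x^3: 20 a_5 - 4 a_4 - 3 a_3 + 2 a_2 = 0  ->  20 a_5 = 4 a_4 + 3 a_3 - 2 a_2 = -8/3  ->  a_5 = -2/15
Truncated series: y(x) = 2 + 2 x + x^2 - (1/6) x^4 - (2/15) x^5 + O(x^6).

a_0 = 2; a_1 = 2; a_2 = 1; a_3 = 0; a_4 = -1/6; a_5 = -2/15


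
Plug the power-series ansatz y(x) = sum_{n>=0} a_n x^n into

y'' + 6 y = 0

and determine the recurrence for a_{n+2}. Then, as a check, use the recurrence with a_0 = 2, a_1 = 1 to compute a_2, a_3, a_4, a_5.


Substitute y = sum_n a_n x^n into y'' + (const) y = 0.
y''(x) = sum_{n>=0} (n+2)(n+1) a_{n+2} x^n.
The ODE becomes sum_n [(n+2)(n+1) a_{n+2} + 6 a_n] x^n = 0.
Setting each coefficient to zero gives the recurrence:
  (n+2)(n+1) a_{n+2} + 6 a_n = 0,
  a_{n+2} = -6 / ((n+1)(n+2)) a_n.

Check with a_0 = 2, a_1 = 1 (apply the recurrence for n = 0, 1, 2, 3): a_0 = 2, a_1 = 1, a_2 = -6, a_3 = -1, a_4 = 3, a_5 = 3/10.

a_{n+2} = -6/((n+1)(n+2)) * a_n; check: a_0 = 2, a_1 = 1, a_2 = -6, a_3 = -1, a_4 = 3, a_5 = 3/10


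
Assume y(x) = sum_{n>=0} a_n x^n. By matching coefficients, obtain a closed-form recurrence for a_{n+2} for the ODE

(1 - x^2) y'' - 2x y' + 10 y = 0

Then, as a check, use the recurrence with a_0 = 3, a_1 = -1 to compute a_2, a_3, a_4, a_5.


Substitute y = sum_n a_n x^n.
(1 - 1 x^2) y'' contributes (n+2)(n+1) a_{n+2} - n(n-1) a_n at x^n.
-2 x y'(x) contributes -2 n a_n at x^n.
10 y(x) contributes 10 a_n at x^n.
Matching x^n: (n+2)(n+1) a_{n+2} + (-n(n-1) - 2 n + 10) a_n = 0.
Thus a_{n+2} = (n(n-1) + 2 n - 10) / ((n+1)(n+2)) * a_n.

Check with a_0 = 3, a_1 = -1 (apply the recurrence for n = 0, 1, 2, 3): a_0 = 3, a_1 = -1, a_2 = -15, a_3 = 4/3, a_4 = 5, a_5 = 2/15.

a_(n+2) = (n(n-1) + 2 n - 10) / ((n+1)(n+2)) * a_n; check: a_0 = 3, a_1 = -1, a_2 = -15, a_3 = 4/3, a_4 = 5, a_5 = 2/15


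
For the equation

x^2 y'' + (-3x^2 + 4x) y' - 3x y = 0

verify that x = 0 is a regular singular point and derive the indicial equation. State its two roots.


Divide by x^2 to reach normal form y'' + P_1(x) y' + P_2(x) y = 0 with P_1(x) = -3 + 4/x and P_2(x) = -3/x.
x = 0 is a singular point because the y'-coefficient -3 + 4/x has a pole at x = 0 and the y-coefficient -3/x has a pole at x = 0.
It is a regular singular point because x P_1(x) = p(x) = 4 - 3x and x^2 P_2(x) = q(x) = -3x are polynomials, hence analytic at x = 0.
p(0) = 4,  q(0) = 0.
Indicial equation: r(r-1) + p(0) r + q(0) = 0, i.e. r^2 + (p(0) - 1) r + q(0) = 0, i.e. r^2 + 3 r = 0.
Discriminant: (3)^2 - 4(0) = 9, so r = (-3 ± 3)/2.
Solving: r_1 = 0, r_2 = -3.

indicial: r^2 + 3 r = 0; roots r_1 = 0, r_2 = -3


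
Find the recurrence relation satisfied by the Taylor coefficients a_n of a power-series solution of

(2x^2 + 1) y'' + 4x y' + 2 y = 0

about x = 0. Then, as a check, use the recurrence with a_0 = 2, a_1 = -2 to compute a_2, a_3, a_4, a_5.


Substitute y = sum_n a_n x^n.
(1 + 2 x^2) y'' contributes (n+2)(n+1) a_{n+2} + 2 n(n-1) a_n at x^n.
4 x y'(x) contributes 4 n a_n at x^n.
2 y(x) contributes 2 a_n at x^n.
Matching x^n: (n+2)(n+1) a_{n+2} + (2 n(n-1) + 4 n + 2) a_n = 0.
Thus a_{n+2} = (-2 n(n-1) - 4 n - 2) / ((n+1)(n+2)) * a_n.

Check with a_0 = 2, a_1 = -2 (apply the recurrence for n = 0, 1, 2, 3): a_0 = 2, a_1 = -2, a_2 = -2, a_3 = 2, a_4 = 7/3, a_5 = -13/5.

a_(n+2) = (-2 n(n-1) - 4 n - 2) / ((n+1)(n+2)) * a_n; check: a_0 = 2, a_1 = -2, a_2 = -2, a_3 = 2, a_4 = 7/3, a_5 = -13/5


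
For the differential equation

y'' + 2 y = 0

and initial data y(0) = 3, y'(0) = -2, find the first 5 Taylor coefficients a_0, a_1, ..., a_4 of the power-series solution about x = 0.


Ansatz: y(x) = sum_{n>=0} a_n x^n, so y'(x) = sum_{n>=1} n a_n x^(n-1) and y''(x) = sum_{n>=2} n(n-1) a_n x^(n-2).
Substitute into P(x) y'' + Q(x) y' + R(x) y = 0 with P(x) = 1, Q(x) = 0, R(x) = 2, and match powers of x.
Initial conditions: a_0 = 3, a_1 = -2.
Setting the coefficient of each power of x to zero and solving order by order (substituting the coefficients already found):
  x^0: 2 a_2 + 2 a_0 = 0  ->  2 a_2 = -2 a_0 = -6  ->  a_2 = -3
  x^1: 6 a_3 + 2 a_1 = 0  ->  6 a_3 = -2 a_1 = 4  ->  a_3 = 2/3
  x^2: 12 a_4 + 2 a_2 = 0  ->  12 a_4 = -2 a_2 = 6  ->  a_4 = 1/2
Truncated series: y(x) = 3 - 2 x - 3 x^2 + (2/3) x^3 + (1/2) x^4 + O(x^5).

a_0 = 3; a_1 = -2; a_2 = -3; a_3 = 2/3; a_4 = 1/2


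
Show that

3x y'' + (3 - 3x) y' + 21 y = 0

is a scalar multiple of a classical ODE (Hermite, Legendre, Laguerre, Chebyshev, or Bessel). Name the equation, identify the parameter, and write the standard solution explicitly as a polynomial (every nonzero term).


All three coefficients share the factor 3; dividing through by 3 gives  x y'' + (1 - x) y' + 7 y = 0.
This matches the Laguerre equation x y'' + (1 - x) y' + n y = 0 with n = 7; the polynomial solution is L_7(x).
With y = sum_k a_k x^k, matching x^k gives (k+1)k a_{k+1} + (k+1) a_{k+1} - k a_k + n a_k = 0, i.e. (k+1)^2 a_{k+1} = (k - n) a_k = (k - 7) a_k. The right side vanishes at k = 7, so the series terminates at degree 7.
Standard normalization L_n(0) = 1 gives a_0 = 1. Work upward with a_{k+1} = (k - 7) a_k / (k+1)^2:
  a_1 = (0 - 7)(1) / 1^2 = -7/1 = -7
  a_2 = (1 - 7)(-7) / 2^2 = 42/4 = 21/2
  a_3 = (2 - 7)(21/2) / 3^2 = (-105/2)/9 = -35/6
  a_4 = (3 - 7)(-35/6) / 4^2 = (70/3)/16 = 35/24
  a_5 = (4 - 7)(35/24) / 5^2 = (-35/8)/25 = -7/40
  a_6 = (5 - 7)(-7/40) / 6^2 = (7/20)/36 = 7/720
  a_7 = (6 - 7)(7/720) / 7^2 = (-7/720)/49 = -1/5040
Hence L_7(x) = -x^7/5040 + 7 x^6/720 - 7 x^5/40 + 35 x^4/24 - 35 x^3/6 + 21 x^2/2 - 7 x + 1.

L_7(x); series = -x^7/5040 + 7 x^6/720 - 7 x^5/40 + 35 x^4/24 - 35 x^3/6 + 21 x^2/2 - 7 x + 1


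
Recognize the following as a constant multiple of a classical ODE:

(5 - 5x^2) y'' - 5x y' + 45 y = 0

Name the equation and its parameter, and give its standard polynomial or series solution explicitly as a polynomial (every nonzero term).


All three coefficients share the factor 5; dividing through by 5 gives  (1 - x^2) y'' - x y' + 9 y = 0.
This matches the Chebyshev equation (1 - x^2) y'' - x y' + n^2 y = 0 (note the -x y' term, not -2x y') with n^2 = 9, so n = 3; the polynomial solution is T_3(x).
With y = sum_k a_k x^k, matching x^k gives (k+2)(k+1) a_{k+2} = (k^2 - n^2) a_k = (k - 3)(k + 3) a_k. The right side vanishes at k = 3, so the series with the parity of 3 terminates at degree 3.
Standard normalization: leading coefficient of T_n is 2^(n-1), so a_3 = 2^2 = 4. Work downward with a_k = (k+1)(k+2) a_{k+2} / ((k - 3)(k + 3)):
  a_1 = (2)(3)(4) / ((1 - 3)(1 + 3)) = 24/(-8) = -3
Hence T_3(x) = 4 x^3 - 3 x.

T_3(x); series = 4 x^3 - 3 x


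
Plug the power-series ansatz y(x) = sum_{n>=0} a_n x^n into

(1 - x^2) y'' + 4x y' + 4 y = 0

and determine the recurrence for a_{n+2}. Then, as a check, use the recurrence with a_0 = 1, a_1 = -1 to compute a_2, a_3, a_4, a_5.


Substitute y = sum_n a_n x^n.
(1 - 1 x^2) y'' contributes (n+2)(n+1) a_{n+2} - n(n-1) a_n at x^n.
4 x y'(x) contributes 4 n a_n at x^n.
4 y(x) contributes 4 a_n at x^n.
Matching x^n: (n+2)(n+1) a_{n+2} + (-n(n-1) + 4 n + 4) a_n = 0.
Thus a_{n+2} = (n(n-1) - 4 n - 4) / ((n+1)(n+2)) * a_n.

Check with a_0 = 1, a_1 = -1 (apply the recurrence for n = 0, 1, 2, 3): a_0 = 1, a_1 = -1, a_2 = -2, a_3 = 4/3, a_4 = 5/3, a_5 = -2/3.

a_(n+2) = (n(n-1) - 4 n - 4) / ((n+1)(n+2)) * a_n; check: a_0 = 1, a_1 = -1, a_2 = -2, a_3 = 4/3, a_4 = 5/3, a_5 = -2/3


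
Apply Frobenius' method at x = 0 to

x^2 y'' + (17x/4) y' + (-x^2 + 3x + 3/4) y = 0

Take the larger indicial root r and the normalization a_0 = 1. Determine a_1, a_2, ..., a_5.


Write in Frobenius form y'' + (p(x)/x) y' + (q(x)/x^2) y = 0:
  p(x) = 17/4,  q(x) = -x^2 + 3x + 3/4.
Indicial equation: r(r-1) + (17/4) r + (3/4) = 0 -> roots r_1 = -1/4, r_2 = -3.
Take r = r_1 = -1/4. Let y(x) = x^r sum_{n>=0} a_n x^n with a_0 = 1.
Substitute y = x^r sum a_n x^n and match x^{r+n}. The recurrence is
  D(n) a_n + 3 a_{n-1} - 1 a_{n-2} = 0,  where D(n) = (r+n)(r+n-1) + (17/4)(r+n) + (3/4).
  a_n = [-3 a_{n-1} + 1 a_{n-2}] / D(n).
Since the indicial polynomial factors as (r - r_1)(r - r_2), D(n) = (r_1 + n - r_1)(r_1 + n - r_2) = n(n + 11/4).
Evaluating step by step (a_0 = 1):
  n = 1: D(1) = 1(1 + 11/4) = 15/4; numerator = -3(1) = -3; a_1 = (-3)/(15/4) = -4/5
  n = 2: D(2) = 2(2 + 11/4) = 19/2; numerator = -3(-4/5) + 1(1) = 17/5; a_2 = (17/5)/(19/2) = 34/95
  n = 3: D(3) = 3(3 + 11/4) = 69/4; numerator = -3(34/95) + 1(-4/5) = -178/95; a_3 = (-178/95)/(69/4) = -712/6555
  n = 4: D(4) = 4(4 + 11/4) = 27; numerator = -3(-712/6555) + 1(34/95) = 1494/2185; a_4 = (1494/2185)/(27) = 166/6555
  n = 5: D(5) = 5(5 + 11/4) = 155/4; numerator = -3(166/6555) + 1(-712/6555) = -242/1311; a_5 = (-242/1311)/(155/4) = -968/203205

r = -1/4; a_0 = 1; a_1 = -4/5; a_2 = 34/95; a_3 = -712/6555; a_4 = 166/6555; a_5 = -968/203205


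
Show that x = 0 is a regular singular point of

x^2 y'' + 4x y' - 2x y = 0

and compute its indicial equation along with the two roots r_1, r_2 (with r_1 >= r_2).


Divide by x^2 to reach normal form y'' + P_1(x) y' + P_2(x) y = 0 with P_1(x) = 4/x and P_2(x) = -2/x.
x = 0 is a singular point because the y'-coefficient 4/x has a pole at x = 0 and the y-coefficient -2/x has a pole at x = 0.
It is a regular singular point because x P_1(x) = p(x) = 4 and x^2 P_2(x) = q(x) = -2x are polynomials, hence analytic at x = 0.
p(0) = 4,  q(0) = 0.
Indicial equation: r(r-1) + p(0) r + q(0) = 0, i.e. r^2 + (p(0) - 1) r + q(0) = 0, i.e. r^2 + 3 r = 0.
Discriminant: (3)^2 - 4(0) = 9, so r = (-3 ± 3)/2.
Solving: r_1 = 0, r_2 = -3.

indicial: r^2 + 3 r = 0; roots r_1 = 0, r_2 = -3


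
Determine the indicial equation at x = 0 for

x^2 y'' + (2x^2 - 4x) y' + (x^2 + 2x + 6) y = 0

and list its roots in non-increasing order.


Divide by x^2 to reach normal form y'' + P_1(x) y' + P_2(x) y = 0 with P_1(x) = 2 - 4/x and P_2(x) = 1 + 2/x + 6/x^2.
x = 0 is a singular point because the y'-coefficient 2 - 4/x has a pole at x = 0 and the y-coefficient 1 + 2/x + 6/x^2 has a pole at x = 0.
It is a regular singular point because x P_1(x) = p(x) = 2x - 4 and x^2 P_2(x) = q(x) = x^2 + 2x + 6 are polynomials, hence analytic at x = 0.
p(0) = -4,  q(0) = 6.
Indicial equation: r(r-1) + p(0) r + q(0) = 0, i.e. r^2 + (p(0) - 1) r + q(0) = 0, i.e. r^2 - 5 r + 6 = 0.
Discriminant: (-5)^2 - 4(6) = 1, so r = (5 ± 1)/2.
Solving: r_1 = 3, r_2 = 2.

indicial: r^2 - 5 r + 6 = 0; roots r_1 = 3, r_2 = 2


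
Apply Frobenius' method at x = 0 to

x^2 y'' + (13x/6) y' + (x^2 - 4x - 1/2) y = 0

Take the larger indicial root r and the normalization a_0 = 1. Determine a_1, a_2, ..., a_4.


Write in Frobenius form y'' + (p(x)/x) y' + (q(x)/x^2) y = 0:
  p(x) = 13/6,  q(x) = x^2 - 4x - 1/2.
Indicial equation: r(r-1) + (13/6) r + (-1/2) = 0 -> roots r_1 = 1/3, r_2 = -3/2.
Take r = r_1 = 1/3. Let y(x) = x^r sum_{n>=0} a_n x^n with a_0 = 1.
Substitute y = x^r sum a_n x^n and match x^{r+n}. The recurrence is
  D(n) a_n - 4 a_{n-1} + 1 a_{n-2} = 0,  where D(n) = (r+n)(r+n-1) + (13/6)(r+n) + (-1/2).
  a_n = [4 a_{n-1} - 1 a_{n-2}] / D(n).
Since the indicial polynomial factors as (r - r_1)(r - r_2), D(n) = (r_1 + n - r_1)(r_1 + n - r_2) = n(n + 11/6).
Evaluating step by step (a_0 = 1):
  n = 1: D(1) = 1(1 + 11/6) = 17/6; numerator = 4(1) = 4; a_1 = (4)/(17/6) = 24/17
  n = 2: D(2) = 2(2 + 11/6) = 23/3; numerator = 4(24/17) - 1(1) = 79/17; a_2 = (79/17)/(23/3) = 237/391
  n = 3: D(3) = 3(3 + 11/6) = 29/2; numerator = 4(237/391) - 1(24/17) = 396/391; a_3 = (396/391)/(29/2) = 792/11339
  n = 4: D(4) = 4(4 + 11/6) = 70/3; numerator = 4(792/11339) - 1(237/391) = -3705/11339; a_4 = (-3705/11339)/(70/3) = -2223/158746

r = 1/3; a_0 = 1; a_1 = 24/17; a_2 = 237/391; a_3 = 792/11339; a_4 = -2223/158746


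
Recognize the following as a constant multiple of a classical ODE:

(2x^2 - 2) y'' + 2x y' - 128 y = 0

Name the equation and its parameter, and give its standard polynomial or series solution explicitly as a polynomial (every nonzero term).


All three coefficients share the factor -2; dividing through by -2 gives  (1 - x^2) y'' - x y' + 64 y = 0.
This matches the Chebyshev equation (1 - x^2) y'' - x y' + n^2 y = 0 (note the -x y' term, not -2x y') with n^2 = 64, so n = 8; the polynomial solution is T_8(x).
With y = sum_k a_k x^k, matching x^k gives (k+2)(k+1) a_{k+2} = (k^2 - n^2) a_k = (k - 8)(k + 8) a_k. The right side vanishes at k = 8, so the series with the parity of 8 terminates at degree 8.
Standard normalization: leading coefficient of T_n is 2^(n-1), so a_8 = 2^7 = 128. Work downward with a_k = (k+1)(k+2) a_{k+2} / ((k - 8)(k + 8)):
  a_6 = (7)(8)(128) / ((6 - 8)(6 + 8)) = 7168/(-28) = -256
  a_4 = (5)(6)(-256) / ((4 - 8)(4 + 8)) = -7680/(-48) = 160
  a_2 = (3)(4)(160) / ((2 - 8)(2 + 8)) = 1920/(-60) = -32
  a_0 = (1)(2)(-32) / ((0 - 8)(0 + 8)) = -64/(-64) = 1
Hence T_8(x) = 128 x^8 - 256 x^6 + 160 x^4 - 32 x^2 + 1.

T_8(x); series = 128 x^8 - 256 x^6 + 160 x^4 - 32 x^2 + 1


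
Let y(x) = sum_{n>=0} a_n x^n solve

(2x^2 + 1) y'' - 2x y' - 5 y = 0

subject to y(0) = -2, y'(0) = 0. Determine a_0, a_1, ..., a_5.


Ansatz: y(x) = sum_{n>=0} a_n x^n, so y'(x) = sum_{n>=1} n a_n x^(n-1) and y''(x) = sum_{n>=2} n(n-1) a_n x^(n-2).
Substitute into P(x) y'' + Q(x) y' + R(x) y = 0 with P(x) = 2x^2 + 1, Q(x) = -2x, R(x) = -5, and match powers of x.
Initial conditions: a_0 = -2, a_1 = 0.
Setting the coefficient of each power of x to zero and solving order by order (substituting the coefficients already found):
  x^0: 2 a_2 - 5 a_0 = 0  ->  2 a_2 = 5 a_0 = -10  ->  a_2 = -5
  x^1: 6 a_3 - 7 a_1 = 0  ->  6 a_3 = 7 a_1 = 0  ->  a_3 = 0
  x^2: 12 a_4 - 5 a_2 = 0  ->  12 a_4 = 5 a_2 = -25  ->  a_4 = -25/12
  x^3: 20 a_5 + a_3 = 0  ->  20 a_5 = -a_3 = 0  ->  a_5 = 0
Truncated series: y(x) = -2 - 5 x^2 - (25/12) x^4 + O(x^6).

a_0 = -2; a_1 = 0; a_2 = -5; a_3 = 0; a_4 = -25/12; a_5 = 0


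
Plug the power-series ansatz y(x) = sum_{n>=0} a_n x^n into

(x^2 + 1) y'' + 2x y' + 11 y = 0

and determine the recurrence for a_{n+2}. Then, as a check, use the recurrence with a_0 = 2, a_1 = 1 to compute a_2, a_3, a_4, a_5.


Substitute y = sum_n a_n x^n.
(1 + 1 x^2) y'' contributes (n+2)(n+1) a_{n+2} + n(n-1) a_n at x^n.
2 x y'(x) contributes 2 n a_n at x^n.
11 y(x) contributes 11 a_n at x^n.
Matching x^n: (n+2)(n+1) a_{n+2} + (n(n-1) + 2 n + 11) a_n = 0.
Thus a_{n+2} = (-n(n-1) - 2 n - 11) / ((n+1)(n+2)) * a_n.

Check with a_0 = 2, a_1 = 1 (apply the recurrence for n = 0, 1, 2, 3): a_0 = 2, a_1 = 1, a_2 = -11, a_3 = -13/6, a_4 = 187/12, a_5 = 299/120.

a_(n+2) = (-n(n-1) - 2 n - 11) / ((n+1)(n+2)) * a_n; check: a_0 = 2, a_1 = 1, a_2 = -11, a_3 = -13/6, a_4 = 187/12, a_5 = 299/120


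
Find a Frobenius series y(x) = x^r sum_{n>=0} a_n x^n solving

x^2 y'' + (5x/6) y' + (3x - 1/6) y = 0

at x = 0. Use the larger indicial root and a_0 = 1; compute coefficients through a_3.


Write in Frobenius form y'' + (p(x)/x) y' + (q(x)/x^2) y = 0:
  p(x) = 5/6,  q(x) = 3x - 1/6.
Indicial equation: r(r-1) + (5/6) r + (-1/6) = 0 -> roots r_1 = 1/2, r_2 = -1/3.
Take r = r_1 = 1/2. Let y(x) = x^r sum_{n>=0} a_n x^n with a_0 = 1.
Substitute y = x^r sum a_n x^n and match x^{r+n}. The recurrence is
  D(n) a_n + 3 a_{n-1} = 0,  where D(n) = (r+n)(r+n-1) + (5/6)(r+n) + (-1/6).
  a_n = -3 / D(n) * a_{n-1}.
Since the indicial polynomial factors as (r - r_1)(r - r_2), D(n) = (r_1 + n - r_1)(r_1 + n - r_2) = n(n + 5/6).
Evaluating step by step (a_0 = 1):
  n = 1: D(1) = 1(1 + 5/6) = 11/6; numerator = -3(1) = -3; a_1 = (-3)/(11/6) = -18/11
  n = 2: D(2) = 2(2 + 5/6) = 17/3; numerator = -3(-18/11) = 54/11; a_2 = (54/11)/(17/3) = 162/187
  n = 3: D(3) = 3(3 + 5/6) = 23/2; numerator = -3(162/187) = -486/187; a_3 = (-486/187)/(23/2) = -972/4301

r = 1/2; a_0 = 1; a_1 = -18/11; a_2 = 162/187; a_3 = -972/4301


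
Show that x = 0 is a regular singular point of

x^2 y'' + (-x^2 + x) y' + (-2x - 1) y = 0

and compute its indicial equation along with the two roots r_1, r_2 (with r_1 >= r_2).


Divide by x^2 to reach normal form y'' + P_1(x) y' + P_2(x) y = 0 with P_1(x) = -1 + 1/x and P_2(x) = -2/x - 1/x^2.
x = 0 is a singular point because the y'-coefficient -1 + 1/x has a pole at x = 0 and the y-coefficient -2/x - 1/x^2 has a pole at x = 0.
It is a regular singular point because x P_1(x) = p(x) = 1 - x and x^2 P_2(x) = q(x) = -2x - 1 are polynomials, hence analytic at x = 0.
p(0) = 1,  q(0) = -1.
Indicial equation: r(r-1) + p(0) r + q(0) = 0, i.e. r^2 + (p(0) - 1) r + q(0) = 0, i.e. r^2 - 1 = 0.
Discriminant: (0)^2 - 4(-1) = 4, so r = (0 ± 2)/2.
Solving: r_1 = 1, r_2 = -1.

indicial: r^2 - 1 = 0; roots r_1 = 1, r_2 = -1


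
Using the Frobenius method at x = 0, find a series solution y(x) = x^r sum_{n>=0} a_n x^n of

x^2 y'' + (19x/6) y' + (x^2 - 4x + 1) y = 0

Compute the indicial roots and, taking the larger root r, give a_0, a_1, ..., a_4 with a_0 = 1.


Write in Frobenius form y'' + (p(x)/x) y' + (q(x)/x^2) y = 0:
  p(x) = 19/6,  q(x) = x^2 - 4x + 1.
Indicial equation: r(r-1) + (19/6) r + (1) = 0 -> roots r_1 = -2/3, r_2 = -3/2.
Take r = r_1 = -2/3. Let y(x) = x^r sum_{n>=0} a_n x^n with a_0 = 1.
Substitute y = x^r sum a_n x^n and match x^{r+n}. The recurrence is
  D(n) a_n - 4 a_{n-1} + 1 a_{n-2} = 0,  where D(n) = (r+n)(r+n-1) + (19/6)(r+n) + (1).
  a_n = [4 a_{n-1} - 1 a_{n-2}] / D(n).
Since the indicial polynomial factors as (r - r_1)(r - r_2), D(n) = (r_1 + n - r_1)(r_1 + n - r_2) = n(n + 5/6).
Evaluating step by step (a_0 = 1):
  n = 1: D(1) = 1(1 + 5/6) = 11/6; numerator = 4(1) = 4; a_1 = (4)/(11/6) = 24/11
  n = 2: D(2) = 2(2 + 5/6) = 17/3; numerator = 4(24/11) - 1(1) = 85/11; a_2 = (85/11)/(17/3) = 15/11
  n = 3: D(3) = 3(3 + 5/6) = 23/2; numerator = 4(15/11) - 1(24/11) = 36/11; a_3 = (36/11)/(23/2) = 72/253
  n = 4: D(4) = 4(4 + 5/6) = 58/3; numerator = 4(72/253) - 1(15/11) = -57/253; a_4 = (-57/253)/(58/3) = -171/14674

r = -2/3; a_0 = 1; a_1 = 24/11; a_2 = 15/11; a_3 = 72/253; a_4 = -171/14674


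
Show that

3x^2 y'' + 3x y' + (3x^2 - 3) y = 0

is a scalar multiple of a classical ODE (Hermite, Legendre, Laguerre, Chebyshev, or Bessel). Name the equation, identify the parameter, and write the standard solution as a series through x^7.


All three coefficients share the factor 3; dividing through by 3 gives  x^2 y'' + x y' + (x^2 - 1) y = 0.
This matches the Bessel equation x^2 y'' + x y' + (x^2 - nu^2) y = 0 with nu^2 = 1, so nu = 1; the solution bounded at x = 0 is J_1(x).
Frobenius at x = 0: indicial roots ±nu; for r = nu the recurrence k(k + 2nu) c_k = -c_{k-2} gives the standard series J_nu(x) = sum_{k>=0} (-1)^k / (k! (k+nu)!) (x/2)^(2k+nu). Evaluate the first 4 terms:
  k = 0: (-1)^0 / (0! * 1! * 2^1) x^1 = 1/(1*1*2) x^1 = (1/2) x^1
  k = 1: (-1)^1 / (1! * 2! * 2^3) x^3 = -1/(1*2*8) x^3 = (-1/16) x^3
  k = 2: (-1)^2 / (2! * 3! * 2^5) x^5 = 1/(2*6*32) x^5 = (1/384) x^5
  k = 3: (-1)^3 / (3! * 4! * 2^7) x^7 = -1/(6*24*128) x^7 = (-1/18432) x^7
Hence J_1(x) = -x^7/18432 + x^5/384 - x^3/16 + x/2 + ....

J_1(x); series = -x^7/18432 + x^5/384 - x^3/16 + x/2


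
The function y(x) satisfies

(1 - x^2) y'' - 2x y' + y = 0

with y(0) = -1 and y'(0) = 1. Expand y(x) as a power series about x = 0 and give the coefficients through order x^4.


Ansatz: y(x) = sum_{n>=0} a_n x^n, so y'(x) = sum_{n>=1} n a_n x^(n-1) and y''(x) = sum_{n>=2} n(n-1) a_n x^(n-2).
Substitute into P(x) y'' + Q(x) y' + R(x) y = 0 with P(x) = 1 - x^2, Q(x) = -2x, R(x) = 1, and match powers of x.
Initial conditions: a_0 = -1, a_1 = 1.
Setting the coefficient of each power of x to zero and solving order by order (substituting the coefficients already found):
  x^0: 2 a_2 + a_0 = 0  ->  2 a_2 = -a_0 = 1  ->  a_2 = 1/2
  x^1: 6 a_3 - a_1 = 0  ->  6 a_3 = a_1 = 1  ->  a_3 = 1/6
  x^2: 12 a_4 - 5 a_2 = 0  ->  12 a_4 = 5 a_2 = 5/2  ->  a_4 = 5/24
Truncated series: y(x) = -1 + x + (1/2) x^2 + (1/6) x^3 + (5/24) x^4 + O(x^5).

a_0 = -1; a_1 = 1; a_2 = 1/2; a_3 = 1/6; a_4 = 5/24


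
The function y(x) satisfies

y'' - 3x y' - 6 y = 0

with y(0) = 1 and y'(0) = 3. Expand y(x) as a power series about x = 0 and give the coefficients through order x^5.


Ansatz: y(x) = sum_{n>=0} a_n x^n, so y'(x) = sum_{n>=1} n a_n x^(n-1) and y''(x) = sum_{n>=2} n(n-1) a_n x^(n-2).
Substitute into P(x) y'' + Q(x) y' + R(x) y = 0 with P(x) = 1, Q(x) = -3x, R(x) = -6, and match powers of x.
Initial conditions: a_0 = 1, a_1 = 3.
Setting the coefficient of each power of x to zero and solving order by order (substituting the coefficients already found):
  x^0: 2 a_2 - 6 a_0 = 0  ->  2 a_2 = 6 a_0 = 6  ->  a_2 = 3
  x^1: 6 a_3 - 9 a_1 = 0  ->  6 a_3 = 9 a_1 = 27  ->  a_3 = 9/2
  x^2: 12 a_4 - 12 a_2 = 0  ->  12 a_4 = 12 a_2 = 36  ->  a_4 = 3
  x^3: 20 a_5 - 15 a_3 = 0  ->  20 a_5 = 15 a_3 = 135/2  ->  a_5 = 27/8
Truncated series: y(x) = 1 + 3 x + 3 x^2 + (9/2) x^3 + 3 x^4 + (27/8) x^5 + O(x^6).

a_0 = 1; a_1 = 3; a_2 = 3; a_3 = 9/2; a_4 = 3; a_5 = 27/8


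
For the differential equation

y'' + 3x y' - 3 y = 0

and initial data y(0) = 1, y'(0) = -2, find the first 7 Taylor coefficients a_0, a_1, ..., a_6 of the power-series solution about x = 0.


Ansatz: y(x) = sum_{n>=0} a_n x^n, so y'(x) = sum_{n>=1} n a_n x^(n-1) and y''(x) = sum_{n>=2} n(n-1) a_n x^(n-2).
Substitute into P(x) y'' + Q(x) y' + R(x) y = 0 with P(x) = 1, Q(x) = 3x, R(x) = -3, and match powers of x.
Initial conditions: a_0 = 1, a_1 = -2.
Setting the coefficient of each power of x to zero and solving order by order (substituting the coefficients already found):
  x^0: 2 a_2 - 3 a_0 = 0  ->  2 a_2 = 3 a_0 = 3  ->  a_2 = 3/2
  x^1: 6 a_3 = 0  ->  a_3 = 0
  x^2: 12 a_4 + 3 a_2 = 0  ->  12 a_4 = -3 a_2 = -9/2  ->  a_4 = -3/8
  x^3: 20 a_5 + 6 a_3 = 0  ->  20 a_5 = -6 a_3 = 0  ->  a_5 = 0
  x^4: 30 a_6 + 9 a_4 = 0  ->  30 a_6 = -9 a_4 = 27/8  ->  a_6 = 9/80
Truncated series: y(x) = 1 - 2 x + (3/2) x^2 - (3/8) x^4 + (9/80) x^6 + O(x^7).

a_0 = 1; a_1 = -2; a_2 = 3/2; a_3 = 0; a_4 = -3/8; a_5 = 0; a_6 = 9/80


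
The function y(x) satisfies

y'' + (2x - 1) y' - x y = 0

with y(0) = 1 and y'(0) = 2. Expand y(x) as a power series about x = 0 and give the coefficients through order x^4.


Ansatz: y(x) = sum_{n>=0} a_n x^n, so y'(x) = sum_{n>=1} n a_n x^(n-1) and y''(x) = sum_{n>=2} n(n-1) a_n x^(n-2).
Substitute into P(x) y'' + Q(x) y' + R(x) y = 0 with P(x) = 1, Q(x) = 2x - 1, R(x) = -x, and match powers of x.
Initial conditions: a_0 = 1, a_1 = 2.
Setting the coefficient of each power of x to zero and solving order by order (substituting the coefficients already found):
  x^0: 2 a_2 - a_1 = 0  ->  2 a_2 = a_1 = 2  ->  a_2 = 1
  x^1: 6 a_3 - 2 a_2 + 2 a_1 - a_0 = 0  ->  6 a_3 = 2 a_2 - 2 a_1 + a_0 = -1  ->  a_3 = -1/6
  x^2: 12 a_4 - 3 a_3 + 4 a_2 - a_1 = 0  ->  12 a_4 = 3 a_3 - 4 a_2 + a_1 = -5/2  ->  a_4 = -5/24
Truncated series: y(x) = 1 + 2 x + x^2 - (1/6) x^3 - (5/24) x^4 + O(x^5).

a_0 = 1; a_1 = 2; a_2 = 1; a_3 = -1/6; a_4 = -5/24


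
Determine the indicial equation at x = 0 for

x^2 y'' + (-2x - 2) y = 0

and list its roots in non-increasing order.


Divide by x^2 to reach normal form y'' + P_1(x) y' + P_2(x) y = 0 with P_1(x) = 0 and P_2(x) = -2/x - 2/x^2.
x = 0 is a singular point because the y-coefficient -2/x - 2/x^2 has a pole at x = 0.
It is a regular singular point because x P_1(x) = p(x) = 0 and x^2 P_2(x) = q(x) = -2x - 2 are polynomials, hence analytic at x = 0.
p(0) = 0,  q(0) = -2.
Indicial equation: r(r-1) + p(0) r + q(0) = 0, i.e. r^2 + (p(0) - 1) r + q(0) = 0, i.e. r^2 - 1 r - 2 = 0.
Discriminant: (-1)^2 - 4(-2) = 9, so r = (1 ± 3)/2.
Solving: r_1 = 2, r_2 = -1.

indicial: r^2 - 1 r - 2 = 0; roots r_1 = 2, r_2 = -1


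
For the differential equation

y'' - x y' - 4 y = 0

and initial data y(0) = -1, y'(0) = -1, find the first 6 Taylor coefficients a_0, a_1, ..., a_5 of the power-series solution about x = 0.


Ansatz: y(x) = sum_{n>=0} a_n x^n, so y'(x) = sum_{n>=1} n a_n x^(n-1) and y''(x) = sum_{n>=2} n(n-1) a_n x^(n-2).
Substitute into P(x) y'' + Q(x) y' + R(x) y = 0 with P(x) = 1, Q(x) = -x, R(x) = -4, and match powers of x.
Initial conditions: a_0 = -1, a_1 = -1.
Setting the coefficient of each power of x to zero and solving order by order (substituting the coefficients already found):
  x^0: 2 a_2 - 4 a_0 = 0  ->  2 a_2 = 4 a_0 = -4  ->  a_2 = -2
  x^1: 6 a_3 - 5 a_1 = 0  ->  6 a_3 = 5 a_1 = -5  ->  a_3 = -5/6
  x^2: 12 a_4 - 6 a_2 = 0  ->  12 a_4 = 6 a_2 = -12  ->  a_4 = -1
  x^3: 20 a_5 - 7 a_3 = 0  ->  20 a_5 = 7 a_3 = -35/6  ->  a_5 = -7/24
Truncated series: y(x) = -1 - x - 2 x^2 - (5/6) x^3 - x^4 - (7/24) x^5 + O(x^6).

a_0 = -1; a_1 = -1; a_2 = -2; a_3 = -5/6; a_4 = -1; a_5 = -7/24


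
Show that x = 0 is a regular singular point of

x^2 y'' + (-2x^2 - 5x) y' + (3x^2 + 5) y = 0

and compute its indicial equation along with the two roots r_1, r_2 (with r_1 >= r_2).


Divide by x^2 to reach normal form y'' + P_1(x) y' + P_2(x) y = 0 with P_1(x) = -2 - 5/x and P_2(x) = 3 + 5/x^2.
x = 0 is a singular point because the y'-coefficient -2 - 5/x has a pole at x = 0 and the y-coefficient 3 + 5/x^2 has a pole at x = 0.
It is a regular singular point because x P_1(x) = p(x) = -2x - 5 and x^2 P_2(x) = q(x) = 3x^2 + 5 are polynomials, hence analytic at x = 0.
p(0) = -5,  q(0) = 5.
Indicial equation: r(r-1) + p(0) r + q(0) = 0, i.e. r^2 + (p(0) - 1) r + q(0) = 0, i.e. r^2 - 6 r + 5 = 0.
Discriminant: (-6)^2 - 4(5) = 16, so r = (6 ± 4)/2.
Solving: r_1 = 5, r_2 = 1.

indicial: r^2 - 6 r + 5 = 0; roots r_1 = 5, r_2 = 1


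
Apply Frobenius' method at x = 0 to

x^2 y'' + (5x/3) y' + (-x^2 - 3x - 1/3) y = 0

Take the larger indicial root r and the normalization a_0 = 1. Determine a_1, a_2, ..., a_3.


Write in Frobenius form y'' + (p(x)/x) y' + (q(x)/x^2) y = 0:
  p(x) = 5/3,  q(x) = -x^2 - 3x - 1/3.
Indicial equation: r(r-1) + (5/3) r + (-1/3) = 0 -> roots r_1 = 1/3, r_2 = -1.
Take r = r_1 = 1/3. Let y(x) = x^r sum_{n>=0} a_n x^n with a_0 = 1.
Substitute y = x^r sum a_n x^n and match x^{r+n}. The recurrence is
  D(n) a_n - 3 a_{n-1} - 1 a_{n-2} = 0,  where D(n) = (r+n)(r+n-1) + (5/3)(r+n) + (-1/3).
  a_n = [3 a_{n-1} + 1 a_{n-2}] / D(n).
Since the indicial polynomial factors as (r - r_1)(r - r_2), D(n) = (r_1 + n - r_1)(r_1 + n - r_2) = n(n + 4/3).
Evaluating step by step (a_0 = 1):
  n = 1: D(1) = 1(1 + 4/3) = 7/3; numerator = 3(1) = 3; a_1 = (3)/(7/3) = 9/7
  n = 2: D(2) = 2(2 + 4/3) = 20/3; numerator = 3(9/7) + 1(1) = 34/7; a_2 = (34/7)/(20/3) = 51/70
  n = 3: D(3) = 3(3 + 4/3) = 13; numerator = 3(51/70) + 1(9/7) = 243/70; a_3 = (243/70)/(13) = 243/910

r = 1/3; a_0 = 1; a_1 = 9/7; a_2 = 51/70; a_3 = 243/910


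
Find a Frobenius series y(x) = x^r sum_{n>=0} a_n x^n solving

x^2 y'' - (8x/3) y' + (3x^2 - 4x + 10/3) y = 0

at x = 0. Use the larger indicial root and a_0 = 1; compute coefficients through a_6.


Write in Frobenius form y'' + (p(x)/x) y' + (q(x)/x^2) y = 0:
  p(x) = -8/3,  q(x) = 3x^2 - 4x + 10/3.
Indicial equation: r(r-1) + (-8/3) r + (10/3) = 0 -> roots r_1 = 2, r_2 = 5/3.
Take r = r_1 = 2. Let y(x) = x^r sum_{n>=0} a_n x^n with a_0 = 1.
Substitute y = x^r sum a_n x^n and match x^{r+n}. The recurrence is
  D(n) a_n - 4 a_{n-1} + 3 a_{n-2} = 0,  where D(n) = (r+n)(r+n-1) + (-8/3)(r+n) + (10/3).
  a_n = [4 a_{n-1} - 3 a_{n-2}] / D(n).
Since the indicial polynomial factors as (r - r_1)(r - r_2), D(n) = (r_1 + n - r_1)(r_1 + n - r_2) = n(n + 1/3).
Evaluating step by step (a_0 = 1):
  n = 1: D(1) = 1(1 + 1/3) = 4/3; numerator = 4(1) = 4; a_1 = (4)/(4/3) = 3
  n = 2: D(2) = 2(2 + 1/3) = 14/3; numerator = 4(3) - 3(1) = 9; a_2 = (9)/(14/3) = 27/14
  n = 3: D(3) = 3(3 + 1/3) = 10; numerator = 4(27/14) - 3(3) = -9/7; a_3 = (-9/7)/(10) = -9/70
  n = 4: D(4) = 4(4 + 1/3) = 52/3; numerator = 4(-9/70) - 3(27/14) = -63/10; a_4 = (-63/10)/(52/3) = -189/520
  n = 5: D(5) = 5(5 + 1/3) = 80/3; numerator = 4(-189/520) - 3(-9/70) = -486/455; a_5 = (-486/455)/(80/3) = -729/18200
  n = 6: D(6) = 6(6 + 1/3) = 38; numerator = 4(-729/18200) - 3(-189/520) = 16929/18200; a_6 = (16929/18200)/(38) = 891/36400

r = 2; a_0 = 1; a_1 = 3; a_2 = 27/14; a_3 = -9/70; a_4 = -189/520; a_5 = -729/18200; a_6 = 891/36400


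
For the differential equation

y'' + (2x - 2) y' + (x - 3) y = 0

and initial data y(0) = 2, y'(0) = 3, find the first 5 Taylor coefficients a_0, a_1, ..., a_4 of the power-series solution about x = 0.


Ansatz: y(x) = sum_{n>=0} a_n x^n, so y'(x) = sum_{n>=1} n a_n x^(n-1) and y''(x) = sum_{n>=2} n(n-1) a_n x^(n-2).
Substitute into P(x) y'' + Q(x) y' + R(x) y = 0 with P(x) = 1, Q(x) = 2x - 2, R(x) = x - 3, and match powers of x.
Initial conditions: a_0 = 2, a_1 = 3.
Setting the coefficient of each power of x to zero and solving order by order (substituting the coefficients already found):
  x^0: 2 a_2 - 2 a_1 - 3 a_0 = 0  ->  2 a_2 = 2 a_1 + 3 a_0 = 12  ->  a_2 = 6
  x^1: 6 a_3 - 4 a_2 - a_1 + a_0 = 0  ->  6 a_3 = 4 a_2 + a_1 - a_0 = 25  ->  a_3 = 25/6
  x^2: 12 a_4 - 6 a_3 + a_2 + a_1 = 0  ->  12 a_4 = 6 a_3 - a_2 - a_1 = 16  ->  a_4 = 4/3
Truncated series: y(x) = 2 + 3 x + 6 x^2 + (25/6) x^3 + (4/3) x^4 + O(x^5).

a_0 = 2; a_1 = 3; a_2 = 6; a_3 = 25/6; a_4 = 4/3


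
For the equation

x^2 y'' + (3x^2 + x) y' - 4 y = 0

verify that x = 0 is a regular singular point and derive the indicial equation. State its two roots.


Divide by x^2 to reach normal form y'' + P_1(x) y' + P_2(x) y = 0 with P_1(x) = 3 + 1/x and P_2(x) = -4/x^2.
x = 0 is a singular point because the y'-coefficient 3 + 1/x has a pole at x = 0 and the y-coefficient -4/x^2 has a pole at x = 0.
It is a regular singular point because x P_1(x) = p(x) = 3x + 1 and x^2 P_2(x) = q(x) = -4 are polynomials, hence analytic at x = 0.
p(0) = 1,  q(0) = -4.
Indicial equation: r(r-1) + p(0) r + q(0) = 0, i.e. r^2 + (p(0) - 1) r + q(0) = 0, i.e. r^2 - 4 = 0.
Discriminant: (0)^2 - 4(-4) = 16, so r = (0 ± 4)/2.
Solving: r_1 = 2, r_2 = -2.

indicial: r^2 - 4 = 0; roots r_1 = 2, r_2 = -2


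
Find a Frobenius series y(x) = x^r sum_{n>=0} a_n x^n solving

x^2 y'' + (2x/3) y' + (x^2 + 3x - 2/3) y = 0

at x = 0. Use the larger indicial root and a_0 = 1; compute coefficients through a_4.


Write in Frobenius form y'' + (p(x)/x) y' + (q(x)/x^2) y = 0:
  p(x) = 2/3,  q(x) = x^2 + 3x - 2/3.
Indicial equation: r(r-1) + (2/3) r + (-2/3) = 0 -> roots r_1 = 1, r_2 = -2/3.
Take r = r_1 = 1. Let y(x) = x^r sum_{n>=0} a_n x^n with a_0 = 1.
Substitute y = x^r sum a_n x^n and match x^{r+n}. The recurrence is
  D(n) a_n + 3 a_{n-1} + 1 a_{n-2} = 0,  where D(n) = (r+n)(r+n-1) + (2/3)(r+n) + (-2/3).
  a_n = [-3 a_{n-1} - 1 a_{n-2}] / D(n).
Since the indicial polynomial factors as (r - r_1)(r - r_2), D(n) = (r_1 + n - r_1)(r_1 + n - r_2) = n(n + 5/3).
Evaluating step by step (a_0 = 1):
  n = 1: D(1) = 1(1 + 5/3) = 8/3; numerator = -3(1) = -3; a_1 = (-3)/(8/3) = -9/8
  n = 2: D(2) = 2(2 + 5/3) = 22/3; numerator = -3(-9/8) - 1(1) = 19/8; a_2 = (19/8)/(22/3) = 57/176
  n = 3: D(3) = 3(3 + 5/3) = 14; numerator = -3(57/176) - 1(-9/8) = 27/176; a_3 = (27/176)/(14) = 27/2464
  n = 4: D(4) = 4(4 + 5/3) = 68/3; numerator = -3(27/2464) - 1(57/176) = -879/2464; a_4 = (-879/2464)/(68/3) = -2637/167552

r = 1; a_0 = 1; a_1 = -9/8; a_2 = 57/176; a_3 = 27/2464; a_4 = -2637/167552


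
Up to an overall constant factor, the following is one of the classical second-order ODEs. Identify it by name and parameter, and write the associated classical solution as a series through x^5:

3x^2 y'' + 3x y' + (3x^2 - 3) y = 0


All three coefficients share the factor 3; dividing through by 3 gives  x^2 y'' + x y' + (x^2 - 1) y = 0.
This matches the Bessel equation x^2 y'' + x y' + (x^2 - nu^2) y = 0 with nu^2 = 1, so nu = 1; the solution bounded at x = 0 is J_1(x).
Frobenius at x = 0: indicial roots ±nu; for r = nu the recurrence k(k + 2nu) c_k = -c_{k-2} gives the standard series J_nu(x) = sum_{k>=0} (-1)^k / (k! (k+nu)!) (x/2)^(2k+nu). Evaluate the first 3 terms:
  k = 0: (-1)^0 / (0! * 1! * 2^1) x^1 = 1/(1*1*2) x^1 = (1/2) x^1
  k = 1: (-1)^1 / (1! * 2! * 2^3) x^3 = -1/(1*2*8) x^3 = (-1/16) x^3
  k = 2: (-1)^2 / (2! * 3! * 2^5) x^5 = 1/(2*6*32) x^5 = (1/384) x^5
Hence J_1(x) = x^5/384 - x^3/16 + x/2 + ....

J_1(x); series = x^5/384 - x^3/16 + x/2


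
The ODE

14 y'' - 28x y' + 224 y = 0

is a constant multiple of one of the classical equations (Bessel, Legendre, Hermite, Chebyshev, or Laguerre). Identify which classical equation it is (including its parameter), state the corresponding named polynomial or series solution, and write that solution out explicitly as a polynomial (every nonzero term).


All three coefficients share the factor 14; dividing through by 14 gives  y'' - 2x y' + 16 y = 0.
This matches the Hermite equation y'' - 2x y' + 2n y = 0 with 2n = 16, so n = 8; the polynomial solution is H_8(x).
With y = sum_k a_k x^k, matching x^k gives (k+2)(k+1) a_{k+2} = 2(k - n) a_k = 2(k - 8) a_k. The right side vanishes at k = 8, so the series with the parity of 8 terminates at degree 8.
Standard normalization: leading coefficient of H_n is 2^n, so a_8 = 2^8 = 256. Work downward with a_k = (k+1)(k+2) a_{k+2} / (2(k - n)):
  a_6 = (7)(8)(256) / (2(6 - 8)) = 14336/(-4) = -3584
  a_4 = (5)(6)(-3584) / (2(4 - 8)) = -107520/(-8) = 13440
  a_2 = (3)(4)(13440) / (2(2 - 8)) = 161280/(-12) = -13440
  a_0 = (1)(2)(-13440) / (2(0 - 8)) = -26880/(-16) = 1680
Hence H_8(x) = 256 x^8 - 3584 x^6 + 13440 x^4 - 13440 x^2 + 1680.

H_8(x); series = 256 x^8 - 3584 x^6 + 13440 x^4 - 13440 x^2 + 1680


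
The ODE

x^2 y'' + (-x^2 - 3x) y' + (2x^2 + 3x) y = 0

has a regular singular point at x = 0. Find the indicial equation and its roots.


Divide by x^2 to reach normal form y'' + P_1(x) y' + P_2(x) y = 0 with P_1(x) = -1 - 3/x and P_2(x) = 2 + 3/x.
x = 0 is a singular point because the y'-coefficient -1 - 3/x has a pole at x = 0 and the y-coefficient 2 + 3/x has a pole at x = 0.
It is a regular singular point because x P_1(x) = p(x) = -x - 3 and x^2 P_2(x) = q(x) = 2x^2 + 3x are polynomials, hence analytic at x = 0.
p(0) = -3,  q(0) = 0.
Indicial equation: r(r-1) + p(0) r + q(0) = 0, i.e. r^2 + (p(0) - 1) r + q(0) = 0, i.e. r^2 - 4 r = 0.
Discriminant: (-4)^2 - 4(0) = 16, so r = (4 ± 4)/2.
Solving: r_1 = 4, r_2 = 0.

indicial: r^2 - 4 r = 0; roots r_1 = 4, r_2 = 0


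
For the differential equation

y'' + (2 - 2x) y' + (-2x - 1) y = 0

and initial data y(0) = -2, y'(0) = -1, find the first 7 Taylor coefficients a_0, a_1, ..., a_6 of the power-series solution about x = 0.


Ansatz: y(x) = sum_{n>=0} a_n x^n, so y'(x) = sum_{n>=1} n a_n x^(n-1) and y''(x) = sum_{n>=2} n(n-1) a_n x^(n-2).
Substitute into P(x) y'' + Q(x) y' + R(x) y = 0 with P(x) = 1, Q(x) = 2 - 2x, R(x) = -2x - 1, and match powers of x.
Initial conditions: a_0 = -2, a_1 = -1.
Setting the coefficient of each power of x to zero and solving order by order (substituting the coefficients already found):
  x^0: 2 a_2 + 2 a_1 - a_0 = 0  ->  2 a_2 = -2 a_1 + a_0 = 0  ->  a_2 = 0
  x^1: 6 a_3 + 4 a_2 - 3 a_1 - 2 a_0 = 0  ->  6 a_3 = -4 a_2 + 3 a_1 + 2 a_0 = -7  ->  a_3 = -7/6
  x^2: 12 a_4 + 6 a_3 - 5 a_2 - 2 a_1 = 0  ->  12 a_4 = -6 a_3 + 5 a_2 + 2 a_1 = 5  ->  a_4 = 5/12
  x^3: 20 a_5 + 8 a_4 - 7 a_3 - 2 a_2 = 0  ->  20 a_5 = -8 a_4 + 7 a_3 + 2 a_2 = -23/2  ->  a_5 = -23/40
  x^4: 30 a_6 + 10 a_5 - 9 a_4 - 2 a_3 = 0  ->  30 a_6 = -10 a_5 + 9 a_4 + 2 a_3 = 43/6  ->  a_6 = 43/180
Truncated series: y(x) = -2 - x - (7/6) x^3 + (5/12) x^4 - (23/40) x^5 + (43/180) x^6 + O(x^7).

a_0 = -2; a_1 = -1; a_2 = 0; a_3 = -7/6; a_4 = 5/12; a_5 = -23/40; a_6 = 43/180


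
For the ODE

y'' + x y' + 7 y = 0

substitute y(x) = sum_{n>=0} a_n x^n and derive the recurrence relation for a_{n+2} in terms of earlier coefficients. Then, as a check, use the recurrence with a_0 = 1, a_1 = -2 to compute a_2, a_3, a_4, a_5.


Substitute y = sum_n a_n x^n.
y''(x) has coefficient (n+2)(n+1) a_{n+2} at x^n;
x y'(x) has coefficient n a_n at x^n (shift);
7 y(x) has coefficient 7 a_n at x^n.
Matching x^n: (n+2)(n+1) a_{n+2} + (n + 7) a_n = 0.
Thus a_{n+2} = (-n - 7) / ((n+1)(n+2)) * a_n.

Check with a_0 = 1, a_1 = -2 (apply the recurrence for n = 0, 1, 2, 3): a_0 = 1, a_1 = -2, a_2 = -7/2, a_3 = 8/3, a_4 = 21/8, a_5 = -4/3.

a_(n+2) = (-n - 7) / ((n+1)(n+2)) * a_n; check: a_0 = 1, a_1 = -2, a_2 = -7/2, a_3 = 8/3, a_4 = 21/8, a_5 = -4/3


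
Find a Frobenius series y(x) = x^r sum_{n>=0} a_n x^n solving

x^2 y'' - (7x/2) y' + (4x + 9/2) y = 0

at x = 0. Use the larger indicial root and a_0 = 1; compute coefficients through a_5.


Write in Frobenius form y'' + (p(x)/x) y' + (q(x)/x^2) y = 0:
  p(x) = -7/2,  q(x) = 4x + 9/2.
Indicial equation: r(r-1) + (-7/2) r + (9/2) = 0 -> roots r_1 = 3, r_2 = 3/2.
Take r = r_1 = 3. Let y(x) = x^r sum_{n>=0} a_n x^n with a_0 = 1.
Substitute y = x^r sum a_n x^n and match x^{r+n}. The recurrence is
  D(n) a_n + 4 a_{n-1} = 0,  where D(n) = (r+n)(r+n-1) + (-7/2)(r+n) + (9/2).
  a_n = -4 / D(n) * a_{n-1}.
Since the indicial polynomial factors as (r - r_1)(r - r_2), D(n) = (r_1 + n - r_1)(r_1 + n - r_2) = n(n + 3/2).
Evaluating step by step (a_0 = 1):
  n = 1: D(1) = 1(1 + 3/2) = 5/2; numerator = -4(1) = -4; a_1 = (-4)/(5/2) = -8/5
  n = 2: D(2) = 2(2 + 3/2) = 7; numerator = -4(-8/5) = 32/5; a_2 = (32/5)/(7) = 32/35
  n = 3: D(3) = 3(3 + 3/2) = 27/2; numerator = -4(32/35) = -128/35; a_3 = (-128/35)/(27/2) = -256/945
  n = 4: D(4) = 4(4 + 3/2) = 22; numerator = -4(-256/945) = 1024/945; a_4 = (1024/945)/(22) = 512/10395
  n = 5: D(5) = 5(5 + 3/2) = 65/2; numerator = -4(512/10395) = -2048/10395; a_5 = (-2048/10395)/(65/2) = -4096/675675

r = 3; a_0 = 1; a_1 = -8/5; a_2 = 32/35; a_3 = -256/945; a_4 = 512/10395; a_5 = -4096/675675
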